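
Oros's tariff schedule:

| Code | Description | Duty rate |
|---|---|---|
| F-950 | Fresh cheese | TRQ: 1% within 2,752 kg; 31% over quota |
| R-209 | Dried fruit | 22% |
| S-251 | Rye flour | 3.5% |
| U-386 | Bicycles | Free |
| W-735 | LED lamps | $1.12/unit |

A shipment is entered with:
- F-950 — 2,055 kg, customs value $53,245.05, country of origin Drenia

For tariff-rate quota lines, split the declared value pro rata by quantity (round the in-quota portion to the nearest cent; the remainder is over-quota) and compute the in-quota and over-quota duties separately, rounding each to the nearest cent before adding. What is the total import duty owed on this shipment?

Line 1 (F-950, Drenia, 2,055 kg, $53,245.05):
Code F-950 is under a tariff-rate quota (threshold 2,752 kg). Quantity 2,055 kg is within the quota, so the in-quota rate 1% applies to the full value.
Duty = $53,245.05 × 1% = $532.45.

$532.45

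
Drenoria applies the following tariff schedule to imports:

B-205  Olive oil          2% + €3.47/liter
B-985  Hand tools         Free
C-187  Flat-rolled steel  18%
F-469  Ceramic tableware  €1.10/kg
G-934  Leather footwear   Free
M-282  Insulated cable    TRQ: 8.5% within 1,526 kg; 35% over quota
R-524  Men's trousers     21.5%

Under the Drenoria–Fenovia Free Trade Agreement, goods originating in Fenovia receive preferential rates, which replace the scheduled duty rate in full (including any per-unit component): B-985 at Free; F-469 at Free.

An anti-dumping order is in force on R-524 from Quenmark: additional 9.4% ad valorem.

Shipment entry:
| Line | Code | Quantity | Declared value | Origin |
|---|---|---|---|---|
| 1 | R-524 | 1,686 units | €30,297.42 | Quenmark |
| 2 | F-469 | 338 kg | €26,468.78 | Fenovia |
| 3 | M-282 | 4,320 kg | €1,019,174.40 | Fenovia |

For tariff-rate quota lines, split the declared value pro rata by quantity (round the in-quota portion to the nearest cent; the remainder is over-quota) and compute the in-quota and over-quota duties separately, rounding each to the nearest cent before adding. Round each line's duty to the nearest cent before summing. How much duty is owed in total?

Line 1 (R-524, Quenmark, 1,686 units, €30,297.42):
Base rate for R-524 is 21.5%.
Additional duty on R-524 from Quenmark: +9.4%. Applied ad valorem rate: 21.5% + 9.4% = 30.9%.
Duty = €30,297.42 × 30.9% = €9,361.90.
Line 2 (F-469, Fenovia, 338 kg, €26,468.78):
Base rate for F-469 is €1.10/kg.
Origin Fenovia qualifies under the Drenoria–Fenovia agreement and F-469 is covered: preferential rate Free applies instead.
Duty = €26,468.78 × 0% = €0.00.
Line 3 (M-282, Fenovia, 4,320 kg, €1,019,174.40):
Code M-282 is under a tariff-rate quota (threshold 1,526 kg). In-quota: 1,526 kg at 8.5%; over-quota: 2,794 kg at 35%.
Pro-rata value split: in-quota = €1,019,174.40 × 1,526/4,320 = €360,013.92; over-quota = €1,019,174.40 − €360,013.92 = €659,160.48.
In-quota duty = €360,013.92 × 8.5% = €30,601.18. Over-quota duty = €659,160.48 × 35% = €230,706.17.
Line duty = €30,601.18 + €230,706.17 = €261,307.35.
Total = €9,361.90 + €0.00 + €261,307.35 = €270,669.25.

€270,669.25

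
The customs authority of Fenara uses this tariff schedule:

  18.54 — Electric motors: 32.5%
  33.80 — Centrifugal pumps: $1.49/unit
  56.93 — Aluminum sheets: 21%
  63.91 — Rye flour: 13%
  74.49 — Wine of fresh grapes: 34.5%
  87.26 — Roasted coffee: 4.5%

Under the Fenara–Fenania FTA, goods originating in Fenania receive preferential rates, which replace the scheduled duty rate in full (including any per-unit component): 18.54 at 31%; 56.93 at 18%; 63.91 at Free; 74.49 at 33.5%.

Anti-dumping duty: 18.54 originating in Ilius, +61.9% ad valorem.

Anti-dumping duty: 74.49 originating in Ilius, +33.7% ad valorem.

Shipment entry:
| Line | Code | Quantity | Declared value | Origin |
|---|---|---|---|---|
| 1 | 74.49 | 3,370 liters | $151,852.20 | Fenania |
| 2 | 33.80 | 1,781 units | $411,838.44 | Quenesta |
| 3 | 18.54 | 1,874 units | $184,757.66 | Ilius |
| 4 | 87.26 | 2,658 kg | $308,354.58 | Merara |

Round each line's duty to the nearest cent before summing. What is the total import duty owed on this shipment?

Line 1 (74.49, Fenania, 3,370 liters, $151,852.20):
Base rate for 74.49 is 34.5%.
Origin Fenania qualifies under the Fenara–Fenania agreement and 74.49 is covered: preferential rate 33.5% applies instead.
The additional-duty order on 74.49 targets Ilius, not Fenania; it does not apply.
Duty = $151,852.20 × 33.5% = $50,870.49.
Line 2 (33.80, Quenesta, 1,781 units, $411,838.44):
Base rate for 33.80 is $1.49/unit.
Duty = 1,781 × $1.49 = $2,653.69.
Line 3 (18.54, Ilius, 1,874 units, $184,757.66):
Base rate for 18.54 is 32.5%.
18.54 has an FTA preferential rate, but origin Ilius is not Fenania; base rate stands.
Additional duty on 18.54 from Ilius: +61.9%. Applied ad valorem rate: 32.5% + 61.9% = 94.4%.
Duty = $184,757.66 × 94.4% = $174,411.23.
Line 4 (87.26, Merara, 2,658 kg, $308,354.58):
Base rate for 87.26 is 4.5%.
Duty = $308,354.58 × 4.5% = $13,875.96.
Total = $50,870.49 + $2,653.69 + $174,411.23 + $13,875.96 = $241,811.37.

$241,811.37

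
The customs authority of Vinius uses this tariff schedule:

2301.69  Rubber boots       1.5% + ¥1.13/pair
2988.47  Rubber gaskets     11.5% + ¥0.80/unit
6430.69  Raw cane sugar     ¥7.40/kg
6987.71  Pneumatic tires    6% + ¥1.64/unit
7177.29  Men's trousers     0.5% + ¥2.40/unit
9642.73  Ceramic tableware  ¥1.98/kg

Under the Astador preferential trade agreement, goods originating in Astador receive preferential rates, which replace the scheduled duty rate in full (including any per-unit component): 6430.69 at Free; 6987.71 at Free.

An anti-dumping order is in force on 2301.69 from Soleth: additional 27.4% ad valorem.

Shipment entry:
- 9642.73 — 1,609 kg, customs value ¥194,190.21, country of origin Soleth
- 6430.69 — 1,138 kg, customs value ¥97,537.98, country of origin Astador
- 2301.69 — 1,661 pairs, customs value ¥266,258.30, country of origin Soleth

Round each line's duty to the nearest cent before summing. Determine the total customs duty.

¥82,011.40

Line 1 (9642.73, Soleth, 1,609 kg, ¥194,190.21):
Base rate for 9642.73 is ¥1.98/kg.
Duty = 1,609 × ¥1.98 = ¥3,185.82.
Line 2 (6430.69, Astador, 1,138 kg, ¥97,537.98):
Base rate for 6430.69 is ¥7.40/kg.
Origin Astador qualifies under the Vinius–Astador agreement and 6430.69 is covered: preferential rate Free applies instead.
Duty = ¥97,537.98 × 0% = ¥0.00.
Line 3 (2301.69, Soleth, 1,661 pairs, ¥266,258.30):
Base rate for 2301.69 is 1.5% + ¥1.13/pair.
Additional duty on 2301.69 from Soleth: +27.4%. Applied ad valorem rate: 1.5% + 27.4% = 28.9%.
Duty = ¥266,258.30 × 28.9% + 1,661 × ¥1.13 = ¥78,825.58.
Total = ¥3,185.82 + ¥0.00 + ¥78,825.58 = ¥82,011.40.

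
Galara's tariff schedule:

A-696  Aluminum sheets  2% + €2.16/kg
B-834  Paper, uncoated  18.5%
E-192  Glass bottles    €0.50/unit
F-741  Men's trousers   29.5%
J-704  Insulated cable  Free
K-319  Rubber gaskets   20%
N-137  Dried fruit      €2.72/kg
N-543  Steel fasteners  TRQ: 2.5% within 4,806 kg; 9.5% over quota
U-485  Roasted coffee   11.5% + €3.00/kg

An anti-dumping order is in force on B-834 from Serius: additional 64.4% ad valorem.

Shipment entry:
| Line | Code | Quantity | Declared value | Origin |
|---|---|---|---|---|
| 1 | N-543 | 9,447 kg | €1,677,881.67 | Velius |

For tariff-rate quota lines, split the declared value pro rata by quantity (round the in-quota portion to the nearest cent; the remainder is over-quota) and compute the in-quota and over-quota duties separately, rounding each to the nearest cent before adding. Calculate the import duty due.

Line 1 (N-543, Velius, 9,447 kg, €1,677,881.67):
Code N-543 is under a tariff-rate quota (threshold 4,806 kg). In-quota: 4,806 kg at 2.5%; over-quota: 4,641 kg at 9.5%.
Pro-rata value split: in-quota = €1,677,881.67 × 4,806/9,447 = €853,593.66; over-quota = €1,677,881.67 − €853,593.66 = €824,288.01.
In-quota duty = €853,593.66 × 2.5% = €21,339.84. Over-quota duty = €824,288.01 × 9.5% = €78,307.36.
Line duty = €21,339.84 + €78,307.36 = €99,647.20.

€99,647.20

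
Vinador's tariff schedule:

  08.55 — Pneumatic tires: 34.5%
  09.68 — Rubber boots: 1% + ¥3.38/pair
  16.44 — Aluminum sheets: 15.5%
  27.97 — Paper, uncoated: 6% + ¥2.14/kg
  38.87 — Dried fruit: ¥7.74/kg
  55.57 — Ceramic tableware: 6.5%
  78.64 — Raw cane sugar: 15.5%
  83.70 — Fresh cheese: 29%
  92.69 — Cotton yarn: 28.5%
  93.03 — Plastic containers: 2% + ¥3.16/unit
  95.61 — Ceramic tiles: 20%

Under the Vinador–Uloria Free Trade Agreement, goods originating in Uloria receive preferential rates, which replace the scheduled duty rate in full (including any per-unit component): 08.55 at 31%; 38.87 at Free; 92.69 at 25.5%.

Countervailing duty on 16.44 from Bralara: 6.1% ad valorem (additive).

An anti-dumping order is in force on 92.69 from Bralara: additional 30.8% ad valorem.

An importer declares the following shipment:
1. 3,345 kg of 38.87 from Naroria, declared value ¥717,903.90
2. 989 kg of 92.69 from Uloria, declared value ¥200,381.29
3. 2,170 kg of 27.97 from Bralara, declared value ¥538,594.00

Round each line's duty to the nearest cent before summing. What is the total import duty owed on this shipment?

¥113,946.97

Line 1 (38.87, Naroria, 3,345 kg, ¥717,903.90):
Base rate for 38.87 is ¥7.74/kg.
38.87 has an FTA preferential rate, but origin Naroria is not Uloria; base rate stands.
Duty = 3,345 × ¥7.74 = ¥25,890.30.
Line 2 (92.69, Uloria, 989 kg, ¥200,381.29):
Base rate for 92.69 is 28.5%.
Origin Uloria qualifies under the Vinador–Uloria agreement and 92.69 is covered: preferential rate 25.5% applies instead.
The additional-duty order on 92.69 targets Bralara, not Uloria; it does not apply.
Duty = ¥200,381.29 × 25.5% = ¥51,097.23.
Line 3 (27.97, Bralara, 2,170 kg, ¥538,594.00):
Base rate for 27.97 is 6% + ¥2.14/kg.
Duty = ¥538,594.00 × 6% + 2,170 × ¥2.14 = ¥36,959.44.
Total = ¥25,890.30 + ¥51,097.23 + ¥36,959.44 = ¥113,946.97.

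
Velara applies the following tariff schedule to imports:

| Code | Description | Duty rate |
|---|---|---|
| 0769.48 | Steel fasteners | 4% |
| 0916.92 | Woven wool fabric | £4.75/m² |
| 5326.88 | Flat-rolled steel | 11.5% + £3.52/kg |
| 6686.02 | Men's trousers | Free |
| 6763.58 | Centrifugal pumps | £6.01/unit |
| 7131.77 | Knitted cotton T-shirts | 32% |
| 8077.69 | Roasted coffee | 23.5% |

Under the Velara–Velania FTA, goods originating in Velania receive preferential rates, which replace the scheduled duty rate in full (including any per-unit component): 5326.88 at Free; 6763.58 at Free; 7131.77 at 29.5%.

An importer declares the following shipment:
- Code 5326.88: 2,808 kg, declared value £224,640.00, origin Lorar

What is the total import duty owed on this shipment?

£35,717.76

Line 1 (5326.88, Lorar, 2,808 kg, £224,640.00):
Base rate for 5326.88 is 11.5% + £3.52/kg.
5326.88 has an FTA preferential rate, but origin Lorar is not Velania; base rate stands.
Duty = £224,640.00 × 11.5% + 2,808 × £3.52 = £35,717.76.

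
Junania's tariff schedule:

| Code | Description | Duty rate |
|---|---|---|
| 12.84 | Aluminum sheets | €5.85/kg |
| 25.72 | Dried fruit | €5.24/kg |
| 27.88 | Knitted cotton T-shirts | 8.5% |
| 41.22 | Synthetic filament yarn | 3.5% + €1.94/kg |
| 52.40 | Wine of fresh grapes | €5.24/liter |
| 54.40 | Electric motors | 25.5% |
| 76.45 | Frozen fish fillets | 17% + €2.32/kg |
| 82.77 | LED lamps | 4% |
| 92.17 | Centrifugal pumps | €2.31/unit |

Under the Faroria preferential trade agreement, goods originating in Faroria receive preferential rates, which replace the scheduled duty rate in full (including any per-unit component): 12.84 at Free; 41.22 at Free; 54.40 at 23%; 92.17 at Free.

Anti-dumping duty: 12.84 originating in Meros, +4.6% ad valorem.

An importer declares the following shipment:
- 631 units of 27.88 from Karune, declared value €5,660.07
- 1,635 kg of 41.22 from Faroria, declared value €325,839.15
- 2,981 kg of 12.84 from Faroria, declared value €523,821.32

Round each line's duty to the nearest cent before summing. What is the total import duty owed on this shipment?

€481.11

Line 1 (27.88, Karune, 631 units, €5,660.07):
Base rate for 27.88 is 8.5%.
Duty = €5,660.07 × 8.5% = €481.11.
Line 2 (41.22, Faroria, 1,635 kg, €325,839.15):
Base rate for 41.22 is 3.5% + €1.94/kg.
Origin Faroria qualifies under the Junania–Faroria agreement and 41.22 is covered: preferential rate Free applies instead.
Duty = €325,839.15 × 0% = €0.00.
Line 3 (12.84, Faroria, 2,981 kg, €523,821.32):
Base rate for 12.84 is €5.85/kg.
Origin Faroria qualifies under the Junania–Faroria agreement and 12.84 is covered: preferential rate Free applies instead.
The additional-duty order on 12.84 targets Meros, not Faroria; it does not apply.
Duty = €523,821.32 × 0% = €0.00.
Total = €481.11 + €0.00 + €0.00 = €481.11.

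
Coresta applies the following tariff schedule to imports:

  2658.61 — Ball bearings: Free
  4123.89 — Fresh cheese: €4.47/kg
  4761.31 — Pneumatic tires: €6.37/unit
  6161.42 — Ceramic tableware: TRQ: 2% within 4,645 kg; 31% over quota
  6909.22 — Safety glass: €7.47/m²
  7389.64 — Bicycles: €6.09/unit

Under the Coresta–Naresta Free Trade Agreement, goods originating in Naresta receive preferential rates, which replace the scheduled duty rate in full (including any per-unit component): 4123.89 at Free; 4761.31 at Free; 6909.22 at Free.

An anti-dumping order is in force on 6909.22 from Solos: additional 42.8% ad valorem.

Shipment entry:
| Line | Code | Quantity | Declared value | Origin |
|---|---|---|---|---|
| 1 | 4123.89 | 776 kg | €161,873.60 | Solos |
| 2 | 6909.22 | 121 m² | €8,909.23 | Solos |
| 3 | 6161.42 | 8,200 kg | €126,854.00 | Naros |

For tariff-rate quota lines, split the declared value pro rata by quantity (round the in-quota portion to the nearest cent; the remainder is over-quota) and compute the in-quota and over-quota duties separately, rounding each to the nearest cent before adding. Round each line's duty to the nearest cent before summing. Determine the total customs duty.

Line 1 (4123.89, Solos, 776 kg, €161,873.60):
Base rate for 4123.89 is €4.47/kg.
4123.89 has an FTA preferential rate, but origin Solos is not Naresta; base rate stands.
Duty = 776 × €4.47 = €3,468.72.
Line 2 (6909.22, Solos, 121 m², €8,909.23):
Base rate for 6909.22 is €7.47/m².
6909.22 has an FTA preferential rate, but origin Solos is not Naresta; base rate stands.
Additional duty on 6909.22 from Solos: +42.8% ad valorem. Applied ad valorem rate = 42.8%.
Duty = €8,909.23 × 42.8% + 121 × €7.47 = €4,717.02.
Line 3 (6161.42, Naros, 8,200 kg, €126,854.00):
Code 6161.42 is under a tariff-rate quota (threshold 4,645 kg). In-quota: 4,645 kg at 2%; over-quota: 3,555 kg at 31%.
Pro-rata value split: in-quota = €126,854.00 × 4,645/8,200 = €71,858.15; over-quota = €126,854.00 − €71,858.15 = €54,995.85.
In-quota duty = €71,858.15 × 2% = €1,437.16. Over-quota duty = €54,995.85 × 31% = €17,048.71.
Line duty = €1,437.16 + €17,048.71 = €18,485.87.
Total = €3,468.72 + €4,717.02 + €18,485.87 = €26,671.61.

€26,671.61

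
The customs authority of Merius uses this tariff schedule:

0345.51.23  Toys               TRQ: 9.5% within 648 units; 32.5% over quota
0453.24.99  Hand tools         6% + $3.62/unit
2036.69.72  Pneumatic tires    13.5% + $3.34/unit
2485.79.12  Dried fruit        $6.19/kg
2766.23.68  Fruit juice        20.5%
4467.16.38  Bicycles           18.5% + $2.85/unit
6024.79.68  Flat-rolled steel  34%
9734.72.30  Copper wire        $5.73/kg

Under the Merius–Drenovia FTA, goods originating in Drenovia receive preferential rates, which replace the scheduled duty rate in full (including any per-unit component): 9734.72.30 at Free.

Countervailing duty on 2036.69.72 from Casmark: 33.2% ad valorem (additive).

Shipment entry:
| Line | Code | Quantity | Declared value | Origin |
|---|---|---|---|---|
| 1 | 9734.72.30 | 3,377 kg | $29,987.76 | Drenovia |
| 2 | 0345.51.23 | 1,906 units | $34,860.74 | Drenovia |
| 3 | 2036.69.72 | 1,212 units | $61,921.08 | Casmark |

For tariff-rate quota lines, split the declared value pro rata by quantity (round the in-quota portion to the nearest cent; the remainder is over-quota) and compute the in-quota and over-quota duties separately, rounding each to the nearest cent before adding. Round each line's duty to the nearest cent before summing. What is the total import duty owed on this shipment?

$41,569.02

Line 1 (9734.72.30, Drenovia, 3,377 kg, $29,987.76):
Base rate for 9734.72.30 is $5.73/kg.
Origin Drenovia qualifies under the Merius–Drenovia agreement and 9734.72.30 is covered: preferential rate Free applies instead.
Duty = $29,987.76 × 0% = $0.00.
Line 2 (0345.51.23, Drenovia, 1,906 units, $34,860.74):
Code 0345.51.23 is under a tariff-rate quota (threshold 648 units). In-quota: 648 units at 9.5%; over-quota: 1,258 units at 32.5%.
Pro-rata value split: in-quota = $34,860.74 × 648/1,906 = $11,851.92; over-quota = $34,860.74 − $11,851.92 = $23,008.82.
In-quota duty = $11,851.92 × 9.5% = $1,125.93. Over-quota duty = $23,008.82 × 32.5% = $7,477.87.
Line duty = $1,125.93 + $7,477.87 = $8,603.80.
Line 3 (2036.69.72, Casmark, 1,212 units, $61,921.08):
Base rate for 2036.69.72 is 13.5% + $3.34/unit.
Additional duty on 2036.69.72 from Casmark: +33.2%. Applied ad valorem rate: 13.5% + 33.2% = 46.7%.
Duty = $61,921.08 × 46.7% + 1,212 × $3.34 = $32,965.22.
Total = $0.00 + $8,603.80 + $32,965.22 = $41,569.02.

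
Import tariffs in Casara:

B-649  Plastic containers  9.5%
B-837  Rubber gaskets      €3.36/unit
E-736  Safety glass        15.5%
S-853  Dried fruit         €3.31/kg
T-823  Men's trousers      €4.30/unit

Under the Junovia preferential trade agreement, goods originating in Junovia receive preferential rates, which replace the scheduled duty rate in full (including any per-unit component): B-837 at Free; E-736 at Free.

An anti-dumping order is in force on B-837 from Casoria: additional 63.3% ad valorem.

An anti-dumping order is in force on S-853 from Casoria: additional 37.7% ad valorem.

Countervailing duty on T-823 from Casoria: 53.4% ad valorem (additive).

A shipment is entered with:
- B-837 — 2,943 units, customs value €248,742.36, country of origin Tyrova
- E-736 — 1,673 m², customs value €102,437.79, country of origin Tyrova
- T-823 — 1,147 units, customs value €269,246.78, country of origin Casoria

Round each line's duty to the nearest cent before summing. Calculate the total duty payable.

Line 1 (B-837, Tyrova, 2,943 units, €248,742.36):
Base rate for B-837 is €3.36/unit.
B-837 has an FTA preferential rate, but origin Tyrova is not Junovia; base rate stands.
The additional-duty order on B-837 targets Casoria, not Tyrova; it does not apply.
Duty = 2,943 × €3.36 = €9,888.48.
Line 2 (E-736, Tyrova, 1,673 m², €102,437.79):
Base rate for E-736 is 15.5%.
E-736 has an FTA preferential rate, but origin Tyrova is not Junovia; base rate stands.
Duty = €102,437.79 × 15.5% = €15,877.86.
Line 3 (T-823, Casoria, 1,147 units, €269,246.78):
Base rate for T-823 is €4.30/unit.
Additional duty on T-823 from Casoria: +53.4% ad valorem. Applied ad valorem rate = 53.4%.
Duty = €269,246.78 × 53.4% + 1,147 × €4.30 = €148,709.88.
Total = €9,888.48 + €15,877.86 + €148,709.88 = €174,476.22.

€174,476.22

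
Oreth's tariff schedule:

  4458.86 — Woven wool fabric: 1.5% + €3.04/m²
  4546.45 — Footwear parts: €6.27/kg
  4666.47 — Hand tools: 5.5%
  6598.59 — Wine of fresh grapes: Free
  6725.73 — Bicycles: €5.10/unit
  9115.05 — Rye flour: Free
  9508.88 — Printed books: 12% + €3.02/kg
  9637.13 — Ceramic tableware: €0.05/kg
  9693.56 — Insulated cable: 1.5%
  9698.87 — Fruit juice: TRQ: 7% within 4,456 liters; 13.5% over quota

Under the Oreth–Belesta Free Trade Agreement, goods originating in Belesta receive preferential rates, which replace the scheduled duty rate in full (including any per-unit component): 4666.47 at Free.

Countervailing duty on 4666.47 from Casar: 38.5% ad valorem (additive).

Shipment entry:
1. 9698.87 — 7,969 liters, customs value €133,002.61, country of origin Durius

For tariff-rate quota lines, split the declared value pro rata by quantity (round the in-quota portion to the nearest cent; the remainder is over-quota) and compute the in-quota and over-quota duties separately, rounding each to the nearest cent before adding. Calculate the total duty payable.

Line 1 (9698.87, Durius, 7,969 liters, €133,002.61):
Code 9698.87 is under a tariff-rate quota (threshold 4,456 liters). In-quota: 4,456 liters at 7%; over-quota: 3,513 liters at 13.5%.
Pro-rata value split: in-quota = €133,002.61 × 4,456/7,969 = €74,370.64; over-quota = €133,002.61 − €74,370.64 = €58,631.97.
In-quota duty = €74,370.64 × 7% = €5,205.94. Over-quota duty = €58,631.97 × 13.5% = €7,915.32.
Line duty = €5,205.94 + €7,915.32 = €13,121.26.

€13,121.26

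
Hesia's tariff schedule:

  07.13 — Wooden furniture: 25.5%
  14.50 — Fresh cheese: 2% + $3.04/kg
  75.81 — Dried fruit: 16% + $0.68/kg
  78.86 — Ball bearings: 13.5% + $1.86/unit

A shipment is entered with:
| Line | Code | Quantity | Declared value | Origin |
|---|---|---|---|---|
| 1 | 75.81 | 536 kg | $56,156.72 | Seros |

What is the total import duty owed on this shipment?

$9,349.56

Line 1 (75.81, Seros, 536 kg, $56,156.72):
Base rate for 75.81 is 16% + $0.68/kg.
Duty = $56,156.72 × 16% + 536 × $0.68 = $9,349.56.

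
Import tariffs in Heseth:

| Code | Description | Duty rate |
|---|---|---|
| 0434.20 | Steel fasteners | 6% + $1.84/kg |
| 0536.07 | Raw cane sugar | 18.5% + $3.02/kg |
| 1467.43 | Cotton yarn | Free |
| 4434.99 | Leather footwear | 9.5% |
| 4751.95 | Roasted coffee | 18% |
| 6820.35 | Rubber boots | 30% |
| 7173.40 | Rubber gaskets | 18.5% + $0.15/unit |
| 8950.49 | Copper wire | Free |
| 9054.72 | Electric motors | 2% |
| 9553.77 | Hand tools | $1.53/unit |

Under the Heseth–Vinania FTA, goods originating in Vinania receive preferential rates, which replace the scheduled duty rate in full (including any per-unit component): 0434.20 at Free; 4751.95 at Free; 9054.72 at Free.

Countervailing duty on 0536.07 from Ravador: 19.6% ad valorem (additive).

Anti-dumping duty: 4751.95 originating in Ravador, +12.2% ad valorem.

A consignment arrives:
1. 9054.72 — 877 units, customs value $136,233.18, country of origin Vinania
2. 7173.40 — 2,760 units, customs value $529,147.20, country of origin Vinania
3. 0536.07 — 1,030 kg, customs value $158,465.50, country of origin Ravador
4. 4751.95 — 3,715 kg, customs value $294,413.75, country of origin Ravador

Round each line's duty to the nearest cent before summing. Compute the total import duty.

Line 1 (9054.72, Vinania, 877 units, $136,233.18):
Base rate for 9054.72 is 2%.
Origin Vinania qualifies under the Heseth–Vinania agreement and 9054.72 is covered: preferential rate Free applies instead.
Duty = $136,233.18 × 0% = $0.00.
Line 2 (7173.40, Vinania, 2,760 units, $529,147.20):
Base rate for 7173.40 is 18.5% + $0.15/unit.
Origin Vinania is the FTA partner but 7173.40 is not on the preference list; base rate stands.
Duty = $529,147.20 × 18.5% + 2,760 × $0.15 = $98,306.23.
Line 3 (0536.07, Ravador, 1,030 kg, $158,465.50):
Base rate for 0536.07 is 18.5% + $3.02/kg.
Additional duty on 0536.07 from Ravador: +19.6%. Applied ad valorem rate: 18.5% + 19.6% = 38.1%.
Duty = $158,465.50 × 38.1% + 1,030 × $3.02 = $63,485.96.
Line 4 (4751.95, Ravador, 3,715 kg, $294,413.75):
Base rate for 4751.95 is 18%.
4751.95 has an FTA preferential rate, but origin Ravador is not Vinania; base rate stands.
Additional duty on 4751.95 from Ravador: +12.2%. Applied ad valorem rate: 18% + 12.2% = 30.2%.
Duty = $294,413.75 × 30.2% = $88,912.95.
Total = $0.00 + $98,306.23 + $63,485.96 + $88,912.95 = $250,705.14.

$250,705.14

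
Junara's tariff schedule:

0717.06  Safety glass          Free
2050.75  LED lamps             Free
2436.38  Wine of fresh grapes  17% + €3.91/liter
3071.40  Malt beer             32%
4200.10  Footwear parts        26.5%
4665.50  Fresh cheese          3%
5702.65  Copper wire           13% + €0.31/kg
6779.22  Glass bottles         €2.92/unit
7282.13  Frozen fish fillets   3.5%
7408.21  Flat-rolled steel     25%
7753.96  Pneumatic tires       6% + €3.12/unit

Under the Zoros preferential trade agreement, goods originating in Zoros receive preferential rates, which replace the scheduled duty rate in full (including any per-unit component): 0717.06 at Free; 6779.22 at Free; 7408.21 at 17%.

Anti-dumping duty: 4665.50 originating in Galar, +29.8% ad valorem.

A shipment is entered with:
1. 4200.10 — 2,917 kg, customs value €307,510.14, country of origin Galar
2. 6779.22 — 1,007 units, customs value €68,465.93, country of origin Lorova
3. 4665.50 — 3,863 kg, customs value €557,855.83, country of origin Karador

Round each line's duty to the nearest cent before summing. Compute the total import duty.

€101,166.30

Line 1 (4200.10, Galar, 2,917 kg, €307,510.14):
Base rate for 4200.10 is 26.5%.
Duty = €307,510.14 × 26.5% = €81,490.19.
Line 2 (6779.22, Lorova, 1,007 units, €68,465.93):
Base rate for 6779.22 is €2.92/unit.
6779.22 has an FTA preferential rate, but origin Lorova is not Zoros; base rate stands.
Duty = 1,007 × €2.92 = €2,940.44.
Line 3 (4665.50, Karador, 3,863 kg, €557,855.83):
Base rate for 4665.50 is 3%.
The additional-duty order on 4665.50 targets Galar, not Karador; it does not apply.
Duty = €557,855.83 × 3% = €16,735.67.
Total = €81,490.19 + €2,940.44 + €16,735.67 = €101,166.30.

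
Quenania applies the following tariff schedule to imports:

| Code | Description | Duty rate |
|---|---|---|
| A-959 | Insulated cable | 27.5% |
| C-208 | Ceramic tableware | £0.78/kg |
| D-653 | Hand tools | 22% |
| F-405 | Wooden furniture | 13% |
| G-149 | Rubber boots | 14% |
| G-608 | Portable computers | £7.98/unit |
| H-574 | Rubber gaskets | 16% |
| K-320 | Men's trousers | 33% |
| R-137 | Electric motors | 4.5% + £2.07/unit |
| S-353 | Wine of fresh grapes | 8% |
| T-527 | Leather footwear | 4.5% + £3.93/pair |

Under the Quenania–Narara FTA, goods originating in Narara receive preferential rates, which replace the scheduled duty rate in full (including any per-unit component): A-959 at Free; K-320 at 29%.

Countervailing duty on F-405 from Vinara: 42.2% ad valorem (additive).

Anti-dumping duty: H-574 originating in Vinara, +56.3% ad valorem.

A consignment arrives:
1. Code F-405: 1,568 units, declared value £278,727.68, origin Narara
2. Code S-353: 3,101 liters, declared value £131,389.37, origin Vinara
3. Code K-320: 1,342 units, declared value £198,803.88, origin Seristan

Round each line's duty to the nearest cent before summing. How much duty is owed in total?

£112,351.03

Line 1 (F-405, Narara, 1,568 units, £278,727.68):
Base rate for F-405 is 13%.
Origin Narara is the FTA partner but F-405 is not on the preference list; base rate stands.
The additional-duty order on F-405 targets Vinara, not Narara; it does not apply.
Duty = £278,727.68 × 13% = £36,234.60.
Line 2 (S-353, Vinara, 3,101 liters, £131,389.37):
Base rate for S-353 is 8%.
Duty = £131,389.37 × 8% = £10,511.15.
Line 3 (K-320, Seristan, 1,342 units, £198,803.88):
Base rate for K-320 is 33%.
K-320 has an FTA preferential rate, but origin Seristan is not Narara; base rate stands.
Duty = £198,803.88 × 33% = £65,605.28.
Total = £36,234.60 + £10,511.15 + £65,605.28 = £112,351.03.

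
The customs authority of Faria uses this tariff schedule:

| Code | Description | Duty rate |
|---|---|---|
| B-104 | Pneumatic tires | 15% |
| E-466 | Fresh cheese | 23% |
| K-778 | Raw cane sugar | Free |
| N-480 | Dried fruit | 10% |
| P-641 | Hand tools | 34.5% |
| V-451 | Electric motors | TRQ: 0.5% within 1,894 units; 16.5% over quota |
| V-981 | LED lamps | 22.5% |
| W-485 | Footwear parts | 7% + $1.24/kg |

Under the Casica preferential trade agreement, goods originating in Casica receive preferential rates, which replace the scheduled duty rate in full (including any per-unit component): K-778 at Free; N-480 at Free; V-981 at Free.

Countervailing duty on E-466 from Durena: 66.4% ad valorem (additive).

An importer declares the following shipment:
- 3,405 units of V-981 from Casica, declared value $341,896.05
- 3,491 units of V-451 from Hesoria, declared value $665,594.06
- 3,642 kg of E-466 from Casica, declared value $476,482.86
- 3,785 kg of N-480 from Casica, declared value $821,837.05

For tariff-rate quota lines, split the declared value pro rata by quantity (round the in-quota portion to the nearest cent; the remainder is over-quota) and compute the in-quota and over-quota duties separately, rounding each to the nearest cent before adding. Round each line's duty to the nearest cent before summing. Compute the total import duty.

$161,636.47

Line 1 (V-981, Casica, 3,405 units, $341,896.05):
Base rate for V-981 is 22.5%.
Origin Casica qualifies under the Faria–Casica agreement and V-981 is covered: preferential rate Free applies instead.
Duty = $341,896.05 × 0% = $0.00.
Line 2 (V-451, Hesoria, 3,491 units, $665,594.06):
Code V-451 is under a tariff-rate quota (threshold 1,894 units). In-quota: 1,894 units at 0.5%; over-quota: 1,597 units at 16.5%.
Pro-rata value split: in-quota = $665,594.06 × 1,894/3,491 = $361,110.04; over-quota = $665,594.06 − $361,110.04 = $304,484.02.
In-quota duty = $361,110.04 × 0.5% = $1,805.55. Over-quota duty = $304,484.02 × 16.5% = $50,239.86.
Line duty = $1,805.55 + $50,239.86 = $52,045.41.
Line 3 (E-466, Casica, 3,642 kg, $476,482.86):
Base rate for E-466 is 23%.
Origin Casica is the FTA partner but E-466 is not on the preference list; base rate stands.
The additional-duty order on E-466 targets Durena, not Casica; it does not apply.
Duty = $476,482.86 × 23% = $109,591.06.
Line 4 (N-480, Casica, 3,785 kg, $821,837.05):
Base rate for N-480 is 10%.
Origin Casica qualifies under the Faria–Casica agreement and N-480 is covered: preferential rate Free applies instead.
Duty = $821,837.05 × 0% = $0.00.
Total = $0.00 + $52,045.41 + $109,591.06 + $0.00 = $161,636.47.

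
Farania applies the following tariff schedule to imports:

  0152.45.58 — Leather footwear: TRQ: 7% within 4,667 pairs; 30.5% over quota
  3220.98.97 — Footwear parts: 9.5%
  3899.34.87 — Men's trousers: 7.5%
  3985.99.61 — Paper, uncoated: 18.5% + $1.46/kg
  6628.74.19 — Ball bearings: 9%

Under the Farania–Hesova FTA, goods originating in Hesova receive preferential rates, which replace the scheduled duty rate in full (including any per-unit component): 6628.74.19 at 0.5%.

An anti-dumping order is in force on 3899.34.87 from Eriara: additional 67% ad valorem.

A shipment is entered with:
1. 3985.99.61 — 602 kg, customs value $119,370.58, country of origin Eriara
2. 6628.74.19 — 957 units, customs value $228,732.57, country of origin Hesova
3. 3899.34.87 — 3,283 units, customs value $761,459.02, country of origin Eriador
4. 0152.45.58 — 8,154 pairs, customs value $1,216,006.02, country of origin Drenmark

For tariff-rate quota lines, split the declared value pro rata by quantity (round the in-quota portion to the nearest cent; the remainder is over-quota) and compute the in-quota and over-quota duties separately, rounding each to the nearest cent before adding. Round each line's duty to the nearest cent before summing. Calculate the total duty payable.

Line 1 (3985.99.61, Eriara, 602 kg, $119,370.58):
Base rate for 3985.99.61 is 18.5% + $1.46/kg.
Duty = $119,370.58 × 18.5% + 602 × $1.46 = $22,962.48.
Line 2 (6628.74.19, Hesova, 957 units, $228,732.57):
Base rate for 6628.74.19 is 9%.
Origin Hesova qualifies under the Farania–Hesova agreement and 6628.74.19 is covered: preferential rate 0.5% applies instead.
Duty = $228,732.57 × 0.5% = $1,143.66.
Line 3 (3899.34.87, Eriador, 3,283 units, $761,459.02):
Base rate for 3899.34.87 is 7.5%.
The additional-duty order on 3899.34.87 targets Eriara, not Eriador; it does not apply.
Duty = $761,459.02 × 7.5% = $57,109.43.
Line 4 (0152.45.58, Drenmark, 8,154 pairs, $1,216,006.02):
Code 0152.45.58 is under a tariff-rate quota (threshold 4,667 pairs). In-quota: 4,667 pairs at 7%; over-quota: 3,487 pairs at 30.5%.
Pro-rata value split: in-quota = $1,216,006.02 × 4,667/8,154 = $695,989.71; over-quota = $1,216,006.02 − $695,989.71 = $520,016.31.
In-quota duty = $695,989.71 × 7% = $48,719.28. Over-quota duty = $520,016.31 × 30.5% = $158,604.97.
Line duty = $48,719.28 + $158,604.97 = $207,324.25.
Total = $22,962.48 + $1,143.66 + $57,109.43 + $207,324.25 = $288,539.82.

$288,539.82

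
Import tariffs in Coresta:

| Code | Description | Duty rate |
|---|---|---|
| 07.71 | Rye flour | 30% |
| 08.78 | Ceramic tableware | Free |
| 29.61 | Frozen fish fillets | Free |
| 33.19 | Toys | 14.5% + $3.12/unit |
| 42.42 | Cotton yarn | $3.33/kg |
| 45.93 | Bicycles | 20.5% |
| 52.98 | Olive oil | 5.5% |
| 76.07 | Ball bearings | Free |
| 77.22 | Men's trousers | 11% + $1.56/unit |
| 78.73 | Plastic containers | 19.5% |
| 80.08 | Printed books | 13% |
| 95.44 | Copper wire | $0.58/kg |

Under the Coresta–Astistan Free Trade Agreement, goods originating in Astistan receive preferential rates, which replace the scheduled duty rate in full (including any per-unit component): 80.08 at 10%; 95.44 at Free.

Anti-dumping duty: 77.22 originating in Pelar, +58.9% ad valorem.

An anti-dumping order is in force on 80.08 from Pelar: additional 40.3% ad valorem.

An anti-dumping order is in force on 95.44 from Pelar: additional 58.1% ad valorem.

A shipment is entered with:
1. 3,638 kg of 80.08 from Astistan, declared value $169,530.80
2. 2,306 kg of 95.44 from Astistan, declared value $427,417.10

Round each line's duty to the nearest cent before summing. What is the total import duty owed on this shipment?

Line 1 (80.08, Astistan, 3,638 kg, $169,530.80):
Base rate for 80.08 is 13%.
Origin Astistan qualifies under the Coresta–Astistan agreement and 80.08 is covered: preferential rate 10% applies instead.
The additional-duty order on 80.08 targets Pelar, not Astistan; it does not apply.
Duty = $169,530.80 × 10% = $16,953.08.
Line 2 (95.44, Astistan, 2,306 kg, $427,417.10):
Base rate for 95.44 is $0.58/kg.
Origin Astistan qualifies under the Coresta–Astistan agreement and 95.44 is covered: preferential rate Free applies instead.
The additional-duty order on 95.44 targets Pelar, not Astistan; it does not apply.
Duty = $427,417.10 × 0% = $0.00.
Total = $16,953.08 + $0.00 = $16,953.08.

$16,953.08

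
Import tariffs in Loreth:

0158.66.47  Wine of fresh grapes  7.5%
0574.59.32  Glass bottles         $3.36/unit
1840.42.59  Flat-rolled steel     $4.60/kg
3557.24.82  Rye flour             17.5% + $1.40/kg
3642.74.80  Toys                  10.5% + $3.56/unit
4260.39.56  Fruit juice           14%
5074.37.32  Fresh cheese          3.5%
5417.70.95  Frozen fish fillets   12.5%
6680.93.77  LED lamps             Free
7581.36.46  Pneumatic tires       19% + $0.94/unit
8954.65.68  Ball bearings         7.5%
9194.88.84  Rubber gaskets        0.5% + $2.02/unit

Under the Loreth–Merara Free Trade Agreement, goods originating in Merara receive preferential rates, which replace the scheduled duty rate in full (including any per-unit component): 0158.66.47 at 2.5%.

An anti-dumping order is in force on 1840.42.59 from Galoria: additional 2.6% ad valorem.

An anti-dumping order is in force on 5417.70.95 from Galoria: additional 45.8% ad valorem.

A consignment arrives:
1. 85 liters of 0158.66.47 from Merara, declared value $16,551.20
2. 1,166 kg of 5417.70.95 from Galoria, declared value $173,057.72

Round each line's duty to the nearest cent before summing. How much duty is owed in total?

Line 1 (0158.66.47, Merara, 85 liters, $16,551.20):
Base rate for 0158.66.47 is 7.5%.
Origin Merara qualifies under the Loreth–Merara agreement and 0158.66.47 is covered: preferential rate 2.5% applies instead.
Duty = $16,551.20 × 2.5% = $413.78.
Line 2 (5417.70.95, Galoria, 1,166 kg, $173,057.72):
Base rate for 5417.70.95 is 12.5%.
Additional duty on 5417.70.95 from Galoria: +45.8%. Applied ad valorem rate: 12.5% + 45.8% = 58.3%.
Duty = $173,057.72 × 58.3% = $100,892.65.
Total = $413.78 + $100,892.65 = $101,306.43.

$101,306.43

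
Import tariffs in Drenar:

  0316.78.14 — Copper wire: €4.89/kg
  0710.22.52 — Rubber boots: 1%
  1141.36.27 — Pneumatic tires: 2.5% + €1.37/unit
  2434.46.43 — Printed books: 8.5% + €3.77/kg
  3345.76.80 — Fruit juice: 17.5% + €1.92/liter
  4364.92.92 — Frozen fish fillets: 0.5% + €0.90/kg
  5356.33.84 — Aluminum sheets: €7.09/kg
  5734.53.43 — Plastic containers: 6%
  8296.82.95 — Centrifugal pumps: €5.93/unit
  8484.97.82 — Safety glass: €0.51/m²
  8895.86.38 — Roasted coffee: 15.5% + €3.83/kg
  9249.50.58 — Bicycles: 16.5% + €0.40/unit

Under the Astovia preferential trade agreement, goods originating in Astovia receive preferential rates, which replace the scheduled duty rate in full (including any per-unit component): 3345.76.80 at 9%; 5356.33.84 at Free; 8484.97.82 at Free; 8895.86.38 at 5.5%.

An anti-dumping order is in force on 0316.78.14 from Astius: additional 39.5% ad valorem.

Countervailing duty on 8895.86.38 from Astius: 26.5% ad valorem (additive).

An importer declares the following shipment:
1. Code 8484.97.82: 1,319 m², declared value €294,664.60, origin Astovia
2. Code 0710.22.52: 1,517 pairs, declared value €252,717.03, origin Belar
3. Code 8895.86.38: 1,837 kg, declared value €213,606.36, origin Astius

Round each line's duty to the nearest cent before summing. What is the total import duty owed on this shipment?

Line 1 (8484.97.82, Astovia, 1,319 m², €294,664.60):
Base rate for 8484.97.82 is €0.51/m².
Origin Astovia qualifies under the Drenar–Astovia agreement and 8484.97.82 is covered: preferential rate Free applies instead.
Duty = €294,664.60 × 0% = €0.00.
Line 2 (0710.22.52, Belar, 1,517 pairs, €252,717.03):
Base rate for 0710.22.52 is 1%.
Duty = €252,717.03 × 1% = €2,527.17.
Line 3 (8895.86.38, Astius, 1,837 kg, €213,606.36):
Base rate for 8895.86.38 is 15.5% + €3.83/kg.
8895.86.38 has an FTA preferential rate, but origin Astius is not Astovia; base rate stands.
Additional duty on 8895.86.38 from Astius: +26.5%. Applied ad valorem rate: 15.5% + 26.5% = 42%.
Duty = €213,606.36 × 42% + 1,837 × €3.83 = €96,750.38.
Total = €0.00 + €2,527.17 + €96,750.38 = €99,277.55.

€99,277.55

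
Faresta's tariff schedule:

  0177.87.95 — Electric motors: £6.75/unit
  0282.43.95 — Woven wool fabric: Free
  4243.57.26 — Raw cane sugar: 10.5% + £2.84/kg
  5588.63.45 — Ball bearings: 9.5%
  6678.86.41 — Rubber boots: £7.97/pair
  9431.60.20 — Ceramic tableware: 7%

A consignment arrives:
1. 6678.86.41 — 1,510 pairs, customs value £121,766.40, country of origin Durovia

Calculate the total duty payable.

Line 1 (6678.86.41, Durovia, 1,510 pairs, £121,766.40):
Base rate for 6678.86.41 is £7.97/pair.
Duty = 1,510 × £7.97 = £12,034.70.

£12,034.70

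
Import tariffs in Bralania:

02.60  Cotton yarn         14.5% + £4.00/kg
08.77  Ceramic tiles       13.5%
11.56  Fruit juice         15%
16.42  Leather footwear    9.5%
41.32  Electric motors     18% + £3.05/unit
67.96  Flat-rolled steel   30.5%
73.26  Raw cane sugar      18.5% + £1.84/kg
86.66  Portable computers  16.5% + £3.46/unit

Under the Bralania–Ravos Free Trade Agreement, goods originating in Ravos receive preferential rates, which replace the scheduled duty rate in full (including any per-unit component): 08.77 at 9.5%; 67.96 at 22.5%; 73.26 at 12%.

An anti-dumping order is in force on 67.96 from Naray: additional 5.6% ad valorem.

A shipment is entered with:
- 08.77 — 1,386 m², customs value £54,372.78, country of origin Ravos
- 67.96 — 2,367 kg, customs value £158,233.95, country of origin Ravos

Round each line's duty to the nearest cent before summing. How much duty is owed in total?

£40,768.05

Line 1 (08.77, Ravos, 1,386 m², £54,372.78):
Base rate for 08.77 is 13.5%.
Origin Ravos qualifies under the Bralania–Ravos agreement and 08.77 is covered: preferential rate 9.5% applies instead.
Duty = £54,372.78 × 9.5% = £5,165.41.
Line 2 (67.96, Ravos, 2,367 kg, £158,233.95):
Base rate for 67.96 is 30.5%.
Origin Ravos qualifies under the Bralania–Ravos agreement and 67.96 is covered: preferential rate 22.5% applies instead.
The additional-duty order on 67.96 targets Naray, not Ravos; it does not apply.
Duty = £158,233.95 × 22.5% = £35,602.64.
Total = £5,165.41 + £35,602.64 = £40,768.05.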